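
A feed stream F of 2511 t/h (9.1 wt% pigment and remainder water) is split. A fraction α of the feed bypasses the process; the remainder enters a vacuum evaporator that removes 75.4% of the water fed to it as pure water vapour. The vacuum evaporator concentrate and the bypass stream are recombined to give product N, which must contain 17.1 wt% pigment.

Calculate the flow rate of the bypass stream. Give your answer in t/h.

797 t/h

All 2511×0.091 = 228.5 t/h of pigment reaches N, so N = 228.5/0.171 = 1336.3 t/h and vapour = 1174.7 t/h.
The evaporator receives (1−α)·2511 of feed at 0.909 water and removes 0.754 of that water:
0.754×0.909×(1−α)×2511 = 1174.7
(1−α) = 1174.7/1721 = 0.6826;  α = 0.3174.
Bypass flow = 0.3174×2511 = 797.02 t/h.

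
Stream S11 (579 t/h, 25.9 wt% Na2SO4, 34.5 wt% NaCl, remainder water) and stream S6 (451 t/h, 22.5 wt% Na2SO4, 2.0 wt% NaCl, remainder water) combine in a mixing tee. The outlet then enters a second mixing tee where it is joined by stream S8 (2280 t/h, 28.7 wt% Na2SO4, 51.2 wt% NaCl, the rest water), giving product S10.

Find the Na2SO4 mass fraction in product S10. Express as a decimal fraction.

0.2737

Overall, product flow = 3310 t/h.
Na2SO4 in = 579×0.259 + 451×0.225 + 2280×0.287 = 905.8 t/h.
Na2SO4 fraction in S10 = 0.2737.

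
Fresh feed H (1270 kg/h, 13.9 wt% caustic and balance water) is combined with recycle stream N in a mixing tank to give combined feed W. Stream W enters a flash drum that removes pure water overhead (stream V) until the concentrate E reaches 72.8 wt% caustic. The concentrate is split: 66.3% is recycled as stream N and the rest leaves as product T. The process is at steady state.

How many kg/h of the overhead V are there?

1028 kg/h

Overall caustic balance (none leaves overhead): caustic in fresh feed = caustic in product, i.e. 1270×0.139 = (1−0.663)·E·0.728.
E = 176.53/(0.728×0.337) = 719.54 kg/h.
Recycle N = 0.663×719.54 = 477.06 kg/h.
Combined feed W = 1270 + 477.06 = 1747.1 kg/h.
Overhead V = W − E = 1747.1 − 719.54 = 1027.5 kg/h.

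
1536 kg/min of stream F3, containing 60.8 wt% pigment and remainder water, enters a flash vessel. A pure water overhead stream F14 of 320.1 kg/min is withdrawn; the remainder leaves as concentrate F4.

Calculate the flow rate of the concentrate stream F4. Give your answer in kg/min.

Concentrate = 1536 − 320.1 = 1215.9 kg/min.

1216 kg/min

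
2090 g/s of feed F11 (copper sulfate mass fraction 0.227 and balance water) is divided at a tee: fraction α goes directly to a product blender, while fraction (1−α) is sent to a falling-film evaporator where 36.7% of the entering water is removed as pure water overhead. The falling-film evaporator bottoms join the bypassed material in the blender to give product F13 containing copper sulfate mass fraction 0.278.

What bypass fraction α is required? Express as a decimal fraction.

0.353

All 2090×0.227 = 474.43 g/s of copper sulfate reaches F13, so F13 = 474.43/0.278 = 1706.6 g/s and vapour = 383.42 g/s.
The evaporator receives (1−α)·2090 of feed at 0.773 water and removes 0.367 of that water:
0.367×0.773×(1−α)×2090 = 383.42
(1−α) = 383.42/592.91 = 0.6467;  α = 0.3533.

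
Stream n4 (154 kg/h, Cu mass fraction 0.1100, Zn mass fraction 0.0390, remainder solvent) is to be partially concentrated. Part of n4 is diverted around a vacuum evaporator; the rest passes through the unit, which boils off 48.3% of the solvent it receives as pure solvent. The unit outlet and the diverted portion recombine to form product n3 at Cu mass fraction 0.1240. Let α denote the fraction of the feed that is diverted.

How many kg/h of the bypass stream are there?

111.7 kg/h

All 154×0.110 = 16.94 kg/h of Cu reaches n3, so n3 = 16.94/0.124 = 136.61 kg/h and vapour = 17.387 kg/h.
The evaporator receives (1−α)·154 of feed at 0.851 solvent and removes 0.483 of that solvent:
0.483×0.851×(1−α)×154 = 17.387
(1−α) = 17.387/63.299 = 0.2747;  α = 0.7253.
Bypass flow = 0.7253×154 = 111.7 kg/h.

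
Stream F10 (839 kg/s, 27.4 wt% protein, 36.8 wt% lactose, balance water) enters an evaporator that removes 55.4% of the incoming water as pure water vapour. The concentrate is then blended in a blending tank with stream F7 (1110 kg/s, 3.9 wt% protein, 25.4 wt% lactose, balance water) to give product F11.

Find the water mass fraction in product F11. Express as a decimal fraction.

0.5154

Vapour removed = 0.554×0.358×839 = 166.4 kg/s; concentrate = 672.6 kg/s.
water reaching the mixer = 133.96 (from concentrate) + 1110×0.707 = 918.73 kg/s.
Product flow = 672.6 + 1110 = 1782.6 kg/s; water fraction = 0.5154.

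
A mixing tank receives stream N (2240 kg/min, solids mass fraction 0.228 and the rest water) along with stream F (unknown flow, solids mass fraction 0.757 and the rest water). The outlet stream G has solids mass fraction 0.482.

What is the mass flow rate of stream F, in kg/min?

2069 kg/min

Let F be the unknown flow. Total out = 2240 + F.
solids balance: 510.72 + 0.757·F = 0.482·(2240 + F)
(0.757 − 0.482)·F = 0.482×2240 − 510.72 = 568.96
F = 568.96 / 0.275 = 2068.9 kg/min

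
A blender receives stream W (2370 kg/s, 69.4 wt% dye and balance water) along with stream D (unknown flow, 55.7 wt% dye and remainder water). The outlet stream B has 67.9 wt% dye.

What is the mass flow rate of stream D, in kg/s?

Let D be the unknown flow. Total out = 2370 + D.
dye balance: 1644.8 + 0.557·D = 0.679·(2370 + D)
(0.557 − 0.679)·D = 0.679×2370 − 1644.8 = -35.55
D = -35.55 / -0.122 = 291.39 kg/s

291.4 kg/s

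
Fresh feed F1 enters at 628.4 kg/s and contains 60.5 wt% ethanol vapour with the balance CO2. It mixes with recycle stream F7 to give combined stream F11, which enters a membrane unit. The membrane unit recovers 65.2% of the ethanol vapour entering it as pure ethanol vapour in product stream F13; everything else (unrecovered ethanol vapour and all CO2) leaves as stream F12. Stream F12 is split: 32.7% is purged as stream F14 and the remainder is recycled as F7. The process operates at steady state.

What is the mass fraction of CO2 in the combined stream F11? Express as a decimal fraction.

CO2 enters only via F1 and leaves only via the purge: 628.4×0.395 = 0.327×(CO2 in F12), and the membrane unit passes all CO2, so CO2 in F11 = CO2 in F12 = 759.08 kg/s.
ethanol vapour in F11: m_A = 628.4×0.605 + (1−0.327)·(1−0.652)·m_A, so m_A = 380.18/0.7658 = 496.45 kg/s.
F11 = 496.45 + 759.08 = 1255.5 kg/s.
CO2 fraction in F11 = 759.08/1255.5 = 0.605.

0.605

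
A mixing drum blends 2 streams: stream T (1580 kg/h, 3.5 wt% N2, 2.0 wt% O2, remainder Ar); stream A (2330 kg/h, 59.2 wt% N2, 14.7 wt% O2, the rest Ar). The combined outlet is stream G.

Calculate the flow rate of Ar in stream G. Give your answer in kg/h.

2101 kg/h

Ar out = Ar in = 1580×0.945 + 2330×0.261 = 2101.2 kg/h.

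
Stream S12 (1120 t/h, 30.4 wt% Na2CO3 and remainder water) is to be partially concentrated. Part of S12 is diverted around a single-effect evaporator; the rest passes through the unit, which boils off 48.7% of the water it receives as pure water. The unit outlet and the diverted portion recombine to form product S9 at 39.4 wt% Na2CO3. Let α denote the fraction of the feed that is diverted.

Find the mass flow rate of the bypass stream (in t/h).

365.2 t/h

All 1120×0.304 = 340.48 t/h of Na2CO3 reaches S9, so S9 = 340.48/0.394 = 864.16 t/h and vapour = 255.84 t/h.
The evaporator receives (1−α)·1120 of feed at 0.696 water and removes 0.487 of that water:
0.487×0.696×(1−α)×1120 = 255.84
(1−α) = 255.84/379.63 = 0.6739;  α = 0.3261.
Bypass flow = 0.3261×1120 = 365.21 t/h.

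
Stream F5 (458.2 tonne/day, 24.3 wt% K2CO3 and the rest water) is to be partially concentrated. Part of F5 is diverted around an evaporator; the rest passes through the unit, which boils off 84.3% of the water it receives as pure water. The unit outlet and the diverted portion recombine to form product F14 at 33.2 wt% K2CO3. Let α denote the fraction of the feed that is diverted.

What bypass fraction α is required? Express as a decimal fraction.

0.580

All 458.2×0.243 = 111.34 tonne/day of K2CO3 reaches F14, so F14 = 111.34/0.332 = 335.37 tonne/day and vapour = 122.83 tonne/day.
The evaporator receives (1−α)·458.2 of feed at 0.757 water and removes 0.843 of that water:
0.843×0.757×(1−α)×458.2 = 122.83
(1−α) = 122.83/292.4 = 0.4201;  α = 0.5799.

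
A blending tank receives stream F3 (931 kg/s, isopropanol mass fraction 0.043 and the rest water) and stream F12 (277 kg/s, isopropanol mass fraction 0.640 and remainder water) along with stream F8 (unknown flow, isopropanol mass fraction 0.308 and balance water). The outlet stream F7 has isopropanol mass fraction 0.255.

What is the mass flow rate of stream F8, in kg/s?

1712 kg/s

Let F8 be the unknown flow. Total out = 1208 + F8.
isopropanol balance: 217.31 + 0.308·F8 = 0.255·(1208 + F8)
(0.308 − 0.255)·F8 = 0.255×1208 − 217.31 = 90.727
F8 = 90.727 / 0.053 = 1711.8 kg/s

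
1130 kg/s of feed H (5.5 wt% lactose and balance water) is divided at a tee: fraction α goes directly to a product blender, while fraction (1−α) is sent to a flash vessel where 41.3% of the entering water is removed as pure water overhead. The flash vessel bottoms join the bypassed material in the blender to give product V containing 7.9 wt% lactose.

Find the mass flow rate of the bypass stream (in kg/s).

All 1130×0.055 = 62.15 kg/s of lactose reaches V, so V = 62.15/0.079 = 786.71 kg/s and vapour = 343.29 kg/s.
The evaporator receives (1−α)·1130 of feed at 0.945 water and removes 0.413 of that water:
0.413×0.945×(1−α)×1130 = 343.29
(1−α) = 343.29/441.02 = 0.7784;  α = 0.2216.
Bypass flow = 0.2216×1130 = 250.41 kg/s.

250.4 kg/s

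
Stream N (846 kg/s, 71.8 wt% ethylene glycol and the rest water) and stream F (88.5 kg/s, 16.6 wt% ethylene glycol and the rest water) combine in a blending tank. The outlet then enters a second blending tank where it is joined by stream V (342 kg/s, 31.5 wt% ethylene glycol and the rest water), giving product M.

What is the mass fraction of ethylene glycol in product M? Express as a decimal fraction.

Overall, product flow = 1276.5 kg/s.
ethylene glycol in = 846×0.718 + 88.5×0.166 + 342×0.315 = 729.85 kg/s.
ethylene glycol fraction in M = 0.572.

0.572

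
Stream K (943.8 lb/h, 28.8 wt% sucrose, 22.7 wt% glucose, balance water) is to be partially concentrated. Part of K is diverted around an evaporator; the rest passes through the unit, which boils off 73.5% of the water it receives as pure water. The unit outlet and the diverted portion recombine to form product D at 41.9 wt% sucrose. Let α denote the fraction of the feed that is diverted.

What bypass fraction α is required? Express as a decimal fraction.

0.123

All 943.8×0.288 = 271.81 lb/h of sucrose reaches D, so D = 271.81/0.419 = 648.72 lb/h and vapour = 295.08 lb/h.
The evaporator receives (1−α)·943.8 of feed at 0.485 water and removes 0.735 of that water:
0.735×0.485×(1−α)×943.8 = 295.08
(1−α) = 295.08/336.44 = 0.8771;  α = 0.1229.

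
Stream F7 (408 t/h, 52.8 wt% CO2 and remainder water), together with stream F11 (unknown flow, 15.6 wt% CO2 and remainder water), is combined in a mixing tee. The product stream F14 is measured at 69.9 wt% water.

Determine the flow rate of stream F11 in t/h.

638.7 t/h

Let F11 be the unknown flow. Total out = 408 + F11.
water balance: 192.58 + 0.844·F11 = 0.699·(408 + F11)
(0.844 − 0.699)·F11 = 0.699×408 − 192.58 = 92.616
F11 = 92.616 / 0.145 = 638.73 t/h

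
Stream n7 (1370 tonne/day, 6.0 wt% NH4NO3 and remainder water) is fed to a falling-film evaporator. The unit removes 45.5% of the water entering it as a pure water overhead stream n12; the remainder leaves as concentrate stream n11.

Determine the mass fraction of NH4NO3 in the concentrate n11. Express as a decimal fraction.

NH4NO3 is not removed: 1370×0.060 = 82.2 tonne/day of NH4NO3 enters n11.
water entering = 1370×0.940 = 1287.8 tonne/day; overhead removed = 0.455×1287.8 = 585.95 tonne/day.
Concentrate = 1370 − 585.95 = 784.05 tonne/day.
Mass fraction = 82.2/784.05 = 0.105.

0.105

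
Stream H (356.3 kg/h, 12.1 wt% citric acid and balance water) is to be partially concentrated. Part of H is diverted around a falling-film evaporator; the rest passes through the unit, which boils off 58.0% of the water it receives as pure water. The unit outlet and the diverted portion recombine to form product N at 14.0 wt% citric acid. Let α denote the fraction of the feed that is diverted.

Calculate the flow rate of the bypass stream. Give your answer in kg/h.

All 356.3×0.121 = 43.112 kg/h of citric acid reaches N, so N = 43.112/0.140 = 307.94 kg/h and vapour = 48.355 kg/h.
The evaporator receives (1−α)·356.3 of feed at 0.879 water and removes 0.580 of that water:
0.580×0.879×(1−α)×356.3 = 48.355
(1−α) = 48.355/181.65 = 0.2662;  α = 0.7338.
Bypass flow = 0.7338×356.3 = 261.45 kg/h.

261.5 kg/h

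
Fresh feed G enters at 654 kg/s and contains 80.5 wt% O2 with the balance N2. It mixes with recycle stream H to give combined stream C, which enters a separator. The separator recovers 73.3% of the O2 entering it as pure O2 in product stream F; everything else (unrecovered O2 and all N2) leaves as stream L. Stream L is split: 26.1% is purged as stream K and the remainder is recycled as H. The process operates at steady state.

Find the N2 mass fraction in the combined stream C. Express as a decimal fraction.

0.427

N2 enters only via G and leaves only via the purge: 654×0.195 = 0.261×(N2 in L), and the separator passes all N2, so N2 in C = N2 in L = 488.62 kg/s.
O2 in C: m_A = 654×0.805 + (1−0.261)·(1−0.733)·m_A, so m_A = 526.47/0.8027 = 655.88 kg/s.
C = 655.88 + 488.62 = 1144.5 kg/s.
N2 fraction in C = 488.62/1144.5 = 0.427.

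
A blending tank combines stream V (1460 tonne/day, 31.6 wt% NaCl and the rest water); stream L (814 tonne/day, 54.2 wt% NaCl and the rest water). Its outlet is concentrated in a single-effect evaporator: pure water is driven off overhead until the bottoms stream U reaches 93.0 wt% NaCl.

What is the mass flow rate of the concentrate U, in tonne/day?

NaCl entering = 1460×0.316 + 814×0.542 = 902.55 tonne/day.
All NaCl reports to U, so U = 902.55/0.930 = 970.48 tonne/day.

970.5 tonne/day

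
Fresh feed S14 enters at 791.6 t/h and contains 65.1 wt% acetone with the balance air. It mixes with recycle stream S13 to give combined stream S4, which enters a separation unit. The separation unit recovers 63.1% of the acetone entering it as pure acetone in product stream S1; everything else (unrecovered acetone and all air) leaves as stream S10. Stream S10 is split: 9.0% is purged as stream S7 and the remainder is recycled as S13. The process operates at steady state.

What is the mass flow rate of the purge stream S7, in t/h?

air enters only via S14 and leaves only via the purge: 791.6×0.349 = 0.090×(air in S10), and the separation unit passes all air, so air in S4 = air in S10 = 3069.6 t/h.
acetone in S4: m_A = 791.6×0.651 + (1−0.090)·(1−0.631)·m_A, so m_A = 515.33/0.6642 = 775.86 t/h.
S10 = (1−0.631)×775.86 + 3069.6 = 3355.9 t/h.
Purge S7 = 0.090×3355.9 = 302.03 t/h.

302 t/h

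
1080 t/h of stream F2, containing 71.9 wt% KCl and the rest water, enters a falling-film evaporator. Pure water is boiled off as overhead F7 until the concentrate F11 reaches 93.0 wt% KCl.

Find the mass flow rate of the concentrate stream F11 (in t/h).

KCl is conserved: 1080×0.719 = 776.52 t/h all reports to the concentrate.
Concentrate = 776.52/(target fraction) = 834.97 t/h.

835 t/h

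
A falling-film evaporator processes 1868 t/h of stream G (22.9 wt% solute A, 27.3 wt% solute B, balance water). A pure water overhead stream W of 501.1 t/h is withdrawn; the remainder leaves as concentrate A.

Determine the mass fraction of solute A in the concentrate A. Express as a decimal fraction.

solute A is not removed: 1868×0.229 = 427.77 t/h of solute A enters A.
Concentrate = 1868 − 501.1 = 1366.9 t/h.
Mass fraction = 427.77/1366.9 = 0.313.

0.313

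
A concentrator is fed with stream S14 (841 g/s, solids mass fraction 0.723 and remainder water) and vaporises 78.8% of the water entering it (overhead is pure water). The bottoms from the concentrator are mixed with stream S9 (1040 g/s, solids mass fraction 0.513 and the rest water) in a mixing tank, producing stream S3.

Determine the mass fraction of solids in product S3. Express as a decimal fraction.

0.673

Vapour removed = 0.788×0.277×841 = 183.57 g/s; concentrate = 657.43 g/s.
solids reaching the mixer = 608.04 (from concentrate) + 1040×0.513 = 1141.6 g/s.
Product flow = 657.43 + 1040 = 1697.4 g/s; solids fraction = 0.673.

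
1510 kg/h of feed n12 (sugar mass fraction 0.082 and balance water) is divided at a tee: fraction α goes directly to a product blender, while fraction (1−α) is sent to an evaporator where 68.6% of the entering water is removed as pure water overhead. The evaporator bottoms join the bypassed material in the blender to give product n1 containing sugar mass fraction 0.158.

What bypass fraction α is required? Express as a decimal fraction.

All 1510×0.082 = 123.82 kg/h of sugar reaches n1, so n1 = 123.82/0.158 = 783.67 kg/h and vapour = 726.33 kg/h.
The evaporator receives (1−α)·1510 of feed at 0.918 water and removes 0.686 of that water:
0.686×0.918×(1−α)×1510 = 726.33
(1−α) = 726.33/950.92 = 0.7638;  α = 0.2362.

0.236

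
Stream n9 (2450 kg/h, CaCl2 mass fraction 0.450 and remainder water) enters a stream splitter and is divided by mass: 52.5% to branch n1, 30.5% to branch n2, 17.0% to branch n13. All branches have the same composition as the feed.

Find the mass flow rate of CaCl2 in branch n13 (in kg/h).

187.4 kg/h

Branch n13 total = 0.170×2450 = 416.5 kg/h.
CaCl2 in n13 = 0.450×416.5 = 187.43 kg/h.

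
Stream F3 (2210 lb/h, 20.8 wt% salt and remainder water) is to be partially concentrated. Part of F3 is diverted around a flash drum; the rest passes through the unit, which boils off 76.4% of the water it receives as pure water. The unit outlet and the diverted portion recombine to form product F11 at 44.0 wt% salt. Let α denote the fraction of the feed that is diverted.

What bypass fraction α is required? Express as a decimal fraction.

0.129

All 2210×0.208 = 459.68 lb/h of salt reaches F11, so F11 = 459.68/0.440 = 1044.7 lb/h and vapour = 1165.3 lb/h.
The evaporator receives (1−α)·2210 of feed at 0.792 water and removes 0.764 of that water:
0.764×0.792×(1−α)×2210 = 1165.3
(1−α) = 1165.3/1337.2 = 0.8714;  α = 0.1286.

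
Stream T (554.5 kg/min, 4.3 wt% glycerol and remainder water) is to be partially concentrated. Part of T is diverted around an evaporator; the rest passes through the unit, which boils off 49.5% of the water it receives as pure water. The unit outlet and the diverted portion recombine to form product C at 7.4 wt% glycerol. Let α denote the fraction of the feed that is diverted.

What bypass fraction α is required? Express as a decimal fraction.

All 554.5×0.043 = 23.843 kg/min of glycerol reaches C, so C = 23.843/0.074 = 322.21 kg/min and vapour = 232.29 kg/min.
The evaporator receives (1−α)·554.5 of feed at 0.957 water and removes 0.495 of that water:
0.495×0.957×(1−α)×554.5 = 232.29
(1−α) = 232.29/262.67 = 0.8843;  α = 0.1157.

0.116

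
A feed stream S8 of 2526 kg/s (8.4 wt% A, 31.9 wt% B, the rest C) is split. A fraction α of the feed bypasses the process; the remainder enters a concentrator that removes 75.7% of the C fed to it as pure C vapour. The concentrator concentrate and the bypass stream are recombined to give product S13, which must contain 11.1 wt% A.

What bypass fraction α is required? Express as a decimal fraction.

All 2526×0.084 = 212.18 kg/s of A reaches S13, so S13 = 212.18/0.111 = 1911.6 kg/s and vapour = 614.43 kg/s.
The evaporator receives (1−α)·2526 of feed at 0.597 C and removes 0.757 of that C:
0.757×0.597×(1−α)×2526 = 614.43
(1−α) = 614.43/1141.6 = 0.5382;  α = 0.4618.

0.462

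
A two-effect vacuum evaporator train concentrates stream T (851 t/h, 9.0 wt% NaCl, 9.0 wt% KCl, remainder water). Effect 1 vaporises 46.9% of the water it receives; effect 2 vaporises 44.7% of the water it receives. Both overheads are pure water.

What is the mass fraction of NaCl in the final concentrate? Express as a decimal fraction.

0.2139

water in feed = 851×0.820 = 697.82 t/h.
After stage 1: water left = (1−0.469)×697.82 = 370.54; stream total = 523.72 t/h.
After stage 2: water left = (1−0.447)×370.54 = 204.91; final concentrate = 358.09 t/h.
NaCl fraction = 76.59/358.09 = 0.2139.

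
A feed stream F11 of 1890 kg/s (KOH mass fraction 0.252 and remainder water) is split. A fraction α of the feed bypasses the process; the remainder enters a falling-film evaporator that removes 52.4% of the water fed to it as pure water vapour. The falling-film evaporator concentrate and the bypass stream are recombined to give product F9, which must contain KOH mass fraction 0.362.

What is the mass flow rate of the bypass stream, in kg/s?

424.7 kg/s

All 1890×0.252 = 476.28 kg/s of KOH reaches F9, so F9 = 476.28/0.362 = 1315.7 kg/s and vapour = 574.31 kg/s.
The evaporator receives (1−α)·1890 of feed at 0.748 water and removes 0.524 of that water:
0.524×0.748×(1−α)×1890 = 574.31
(1−α) = 574.31/740.79 = 0.7753;  α = 0.2247.
Bypass flow = 0.2247×1890 = 424.75 kg/s.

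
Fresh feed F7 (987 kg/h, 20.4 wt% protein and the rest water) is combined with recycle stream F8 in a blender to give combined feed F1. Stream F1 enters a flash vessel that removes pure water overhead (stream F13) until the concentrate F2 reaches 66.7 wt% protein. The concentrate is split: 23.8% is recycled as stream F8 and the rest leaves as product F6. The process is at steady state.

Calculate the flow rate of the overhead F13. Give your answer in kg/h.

Overall protein balance (none leaves overhead): protein in fresh feed = protein in product, i.e. 987×0.204 = (1−0.238)·F2·0.667.
F2 = 201.35/(0.667×0.762) = 396.16 kg/h.
Recycle F8 = 0.238×396.16 = 94.285 kg/h.
Combined feed F1 = 987 + 94.285 = 1081.3 kg/h.
Overhead F13 = F1 − F2 = 1081.3 − 396.16 = 685.13 kg/h.

685.1 kg/h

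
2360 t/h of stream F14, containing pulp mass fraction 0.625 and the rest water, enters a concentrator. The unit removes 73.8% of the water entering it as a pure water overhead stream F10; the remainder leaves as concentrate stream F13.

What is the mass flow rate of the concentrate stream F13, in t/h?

1707 t/h

water entering = 2360×0.375 = 885 t/h; overhead removed = 0.738×885 = 653.13 t/h.
Concentrate = 2360 − 653.13 = 1706.9 t/h.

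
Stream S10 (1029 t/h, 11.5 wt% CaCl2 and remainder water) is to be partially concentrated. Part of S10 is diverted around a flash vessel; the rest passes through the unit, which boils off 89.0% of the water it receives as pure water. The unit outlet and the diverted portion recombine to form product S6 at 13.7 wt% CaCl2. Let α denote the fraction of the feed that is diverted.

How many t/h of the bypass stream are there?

819.2 t/h

All 1029×0.115 = 118.34 t/h of CaCl2 reaches S6, so S6 = 118.34/0.137 = 863.76 t/h and vapour = 165.24 t/h.
The evaporator receives (1−α)·1029 of feed at 0.885 water and removes 0.890 of that water:
0.890×0.885×(1−α)×1029 = 165.24
(1−α) = 165.24/810.49 = 0.2039;  α = 0.7961.
Bypass flow = 0.7961×1029 = 819.21 t/h.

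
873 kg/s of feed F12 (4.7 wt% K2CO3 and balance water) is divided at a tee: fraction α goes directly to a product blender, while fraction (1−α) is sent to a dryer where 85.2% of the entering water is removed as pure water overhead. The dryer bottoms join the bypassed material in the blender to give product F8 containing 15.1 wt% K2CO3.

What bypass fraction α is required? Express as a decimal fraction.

All 873×0.047 = 41.031 kg/s of K2CO3 reaches F8, so F8 = 41.031/0.151 = 271.73 kg/s and vapour = 601.27 kg/s.
The evaporator receives (1−α)·873 of feed at 0.953 water and removes 0.852 of that water:
0.852×0.953×(1−α)×873 = 601.27
(1−α) = 601.27/708.84 = 0.8483;  α = 0.1517.

0.152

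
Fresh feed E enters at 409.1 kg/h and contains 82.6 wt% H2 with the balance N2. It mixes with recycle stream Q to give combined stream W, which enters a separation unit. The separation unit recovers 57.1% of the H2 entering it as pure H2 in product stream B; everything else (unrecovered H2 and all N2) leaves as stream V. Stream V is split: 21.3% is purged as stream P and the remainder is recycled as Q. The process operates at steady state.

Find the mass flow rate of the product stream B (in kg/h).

291.3 kg/h

H2 in W: m_A = 409.1×0.826 + (1−0.213)·(1−0.571)·m_A, so m_A = 337.92/0.6624 = 510.16 kg/h.
Product B = 0.571×510.16 = 291.3 kg/h.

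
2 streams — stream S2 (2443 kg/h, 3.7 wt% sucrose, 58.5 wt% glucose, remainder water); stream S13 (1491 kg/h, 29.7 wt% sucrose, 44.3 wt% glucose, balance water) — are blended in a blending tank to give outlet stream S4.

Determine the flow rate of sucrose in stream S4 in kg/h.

533.2 kg/h

sucrose out = sucrose in = 2443×0.037 + 1491×0.297 = 533.22 kg/h.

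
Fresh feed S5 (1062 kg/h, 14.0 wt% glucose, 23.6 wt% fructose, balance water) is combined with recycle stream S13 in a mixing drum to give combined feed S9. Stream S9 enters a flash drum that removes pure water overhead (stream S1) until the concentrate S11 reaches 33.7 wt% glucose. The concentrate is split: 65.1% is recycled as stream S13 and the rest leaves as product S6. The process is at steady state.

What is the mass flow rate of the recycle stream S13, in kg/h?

Overall glucose balance (none leaves overhead): glucose in fresh feed = glucose in product, i.e. 1062×0.140 = (1−0.651)·S11·0.337.
S11 = 148.68/(0.337×0.349) = 1264.1 kg/h.
Recycle S13 = 0.651×1264.1 = 822.96 kg/h.

823 kg/h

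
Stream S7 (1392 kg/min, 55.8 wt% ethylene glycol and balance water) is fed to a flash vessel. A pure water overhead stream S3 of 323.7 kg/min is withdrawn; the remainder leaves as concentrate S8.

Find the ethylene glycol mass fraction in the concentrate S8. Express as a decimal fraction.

0.727

ethylene glycol is not removed: 1392×0.558 = 776.74 kg/min of ethylene glycol enters S8.
Concentrate = 1392 − 323.7 = 1068.3 kg/min.
Mass fraction = 776.74/1068.3 = 0.727.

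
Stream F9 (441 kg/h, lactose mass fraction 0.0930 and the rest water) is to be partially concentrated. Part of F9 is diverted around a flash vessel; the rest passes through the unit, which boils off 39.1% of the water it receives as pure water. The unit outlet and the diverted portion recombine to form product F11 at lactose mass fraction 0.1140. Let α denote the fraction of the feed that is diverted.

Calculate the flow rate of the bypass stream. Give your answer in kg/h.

211.9 kg/h

All 441×0.093 = 41.013 kg/h of lactose reaches F11, so F11 = 41.013/0.114 = 359.76 kg/h and vapour = 81.237 kg/h.
The evaporator receives (1−α)·441 of feed at 0.907 water and removes 0.391 of that water:
0.391×0.907×(1−α)×441 = 81.237
(1−α) = 81.237/156.39 = 0.5194;  α = 0.4806.
Bypass flow = 0.4806×441 = 211.93 kg/h.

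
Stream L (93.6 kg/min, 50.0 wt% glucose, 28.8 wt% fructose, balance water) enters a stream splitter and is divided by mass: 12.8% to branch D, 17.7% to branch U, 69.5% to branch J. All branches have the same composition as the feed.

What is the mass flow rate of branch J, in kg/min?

Branch J flow = 0.695×93.6 = 65.052 kg/min.

65.05 kg/min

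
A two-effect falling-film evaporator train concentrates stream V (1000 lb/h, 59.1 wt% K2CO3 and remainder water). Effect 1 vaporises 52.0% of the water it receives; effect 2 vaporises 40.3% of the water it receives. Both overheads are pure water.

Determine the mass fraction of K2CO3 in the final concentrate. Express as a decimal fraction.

0.835

water in feed = 1000×0.409 = 409 lb/h.
After stage 1: water left = (1−0.520)×409 = 196.32; stream total = 787.32 lb/h.
After stage 2: water left = (1−0.403)×196.32 = 117.2; final concentrate = 708.2 lb/h.
K2CO3 fraction = 591/708.2 = 0.835.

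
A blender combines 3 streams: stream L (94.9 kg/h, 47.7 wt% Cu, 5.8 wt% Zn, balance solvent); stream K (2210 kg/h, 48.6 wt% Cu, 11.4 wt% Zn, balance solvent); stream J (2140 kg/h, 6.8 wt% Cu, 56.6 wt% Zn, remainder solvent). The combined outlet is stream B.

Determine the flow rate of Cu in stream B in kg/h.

1265 kg/h

Cu out = Cu in = 94.9×0.477 + 2210×0.486 + 2140×0.068 = 1264.8 kg/h.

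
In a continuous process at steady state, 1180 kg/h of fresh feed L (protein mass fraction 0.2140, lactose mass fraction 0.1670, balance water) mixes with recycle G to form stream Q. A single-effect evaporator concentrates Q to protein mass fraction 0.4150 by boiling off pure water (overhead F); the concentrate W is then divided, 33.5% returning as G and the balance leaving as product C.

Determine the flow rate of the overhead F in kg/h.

571.5 kg/h

Overall protein balance (none leaves overhead): protein in fresh feed = protein in product, i.e. 1180×0.214 = (1−0.335)·W·0.415.
W = 252.52/(0.415×0.665) = 915.01 kg/h.
Recycle G = 0.335×915.01 = 306.53 kg/h.
Combined feed Q = 1180 + 306.53 = 1486.5 kg/h.
Overhead F = Q − W = 1486.5 − 915.01 = 571.52 kg/h.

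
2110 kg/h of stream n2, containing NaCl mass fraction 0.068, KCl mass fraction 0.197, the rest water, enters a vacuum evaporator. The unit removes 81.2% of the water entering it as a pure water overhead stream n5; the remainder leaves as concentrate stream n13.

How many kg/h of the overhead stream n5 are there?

1259 kg/h

water entering = 2110×0.735 = 1550.8 kg/h; overhead removed = 0.812×1550.8 = 1259.3 kg/h.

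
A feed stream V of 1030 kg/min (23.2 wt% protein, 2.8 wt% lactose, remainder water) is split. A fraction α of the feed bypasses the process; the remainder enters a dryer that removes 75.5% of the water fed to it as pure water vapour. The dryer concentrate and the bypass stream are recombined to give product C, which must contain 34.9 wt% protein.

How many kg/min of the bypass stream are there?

412 kg/min

All 1030×0.232 = 238.96 kg/min of protein reaches C, so C = 238.96/0.349 = 684.7 kg/min and vapour = 345.3 kg/min.
The evaporator receives (1−α)·1030 of feed at 0.740 water and removes 0.755 of that water:
0.755×0.740×(1−α)×1030 = 345.3
(1−α) = 345.3/575.46 = 0.6000;  α = 0.4000.
Bypass flow = 0.4000×1030 = 411.96 kg/min.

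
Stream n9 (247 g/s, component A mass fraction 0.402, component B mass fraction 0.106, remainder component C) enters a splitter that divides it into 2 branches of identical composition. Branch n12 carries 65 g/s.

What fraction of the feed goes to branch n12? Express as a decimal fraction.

0.263

Fraction to n12 = 65/247 = 0.2632.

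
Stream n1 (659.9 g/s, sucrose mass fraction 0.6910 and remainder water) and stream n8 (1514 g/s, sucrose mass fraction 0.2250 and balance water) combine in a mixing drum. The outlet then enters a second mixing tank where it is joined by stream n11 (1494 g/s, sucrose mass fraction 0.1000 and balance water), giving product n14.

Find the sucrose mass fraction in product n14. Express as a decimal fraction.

Overall, product flow = 3667.9 g/s.
sucrose in = 659.9×0.691 + 1514×0.225 + 1494×0.100 = 946.04 g/s.
sucrose fraction in n14 = 0.2579.

0.2579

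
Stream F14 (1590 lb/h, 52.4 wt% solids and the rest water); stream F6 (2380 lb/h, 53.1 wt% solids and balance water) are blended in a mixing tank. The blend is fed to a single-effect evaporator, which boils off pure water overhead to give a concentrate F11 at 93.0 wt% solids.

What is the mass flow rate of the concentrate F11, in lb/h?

solids entering = 1590×0.524 + 2380×0.531 = 2096.9 lb/h.
All solids reports to F11, so F11 = 2096.9/0.930 = 2254.8 lb/h.

2255 lb/h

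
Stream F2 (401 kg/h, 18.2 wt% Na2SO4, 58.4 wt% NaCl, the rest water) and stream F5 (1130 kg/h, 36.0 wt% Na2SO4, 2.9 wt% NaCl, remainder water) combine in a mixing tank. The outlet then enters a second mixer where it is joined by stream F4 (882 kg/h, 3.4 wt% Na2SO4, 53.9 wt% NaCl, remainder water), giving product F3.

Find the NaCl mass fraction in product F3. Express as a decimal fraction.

0.308

Overall, product flow = 2413 kg/h.
NaCl in = 401×0.584 + 1130×0.029 + 882×0.539 = 742.35 kg/h.
NaCl fraction in F3 = 0.308.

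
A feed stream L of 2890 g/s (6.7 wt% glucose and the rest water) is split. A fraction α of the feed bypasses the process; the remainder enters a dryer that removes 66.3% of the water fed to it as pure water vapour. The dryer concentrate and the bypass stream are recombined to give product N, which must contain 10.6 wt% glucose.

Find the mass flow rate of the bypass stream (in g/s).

1171 g/s

All 2890×0.067 = 193.63 g/s of glucose reaches N, so N = 193.63/0.106 = 1826.7 g/s and vapour = 1063.3 g/s.
The evaporator receives (1−α)·2890 of feed at 0.933 water and removes 0.663 of that water:
0.663×0.933×(1−α)×2890 = 1063.3
(1−α) = 1063.3/1787.7 = 0.5948;  α = 0.4052.
Bypass flow = 0.4052×2890 = 1171.1 g/s.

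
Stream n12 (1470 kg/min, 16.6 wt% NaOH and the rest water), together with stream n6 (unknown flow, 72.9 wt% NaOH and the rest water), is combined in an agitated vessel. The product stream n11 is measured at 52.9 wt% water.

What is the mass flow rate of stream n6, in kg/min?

Let n6 be the unknown flow. Total out = 1470 + n6.
water balance: 1226 + 0.271·n6 = 0.529·(1470 + n6)
(0.271 − 0.529)·n6 = 0.529×1470 − 1226 = -448.35
n6 = -448.35 / -0.258 = 1737.8 kg/min

1738 kg/min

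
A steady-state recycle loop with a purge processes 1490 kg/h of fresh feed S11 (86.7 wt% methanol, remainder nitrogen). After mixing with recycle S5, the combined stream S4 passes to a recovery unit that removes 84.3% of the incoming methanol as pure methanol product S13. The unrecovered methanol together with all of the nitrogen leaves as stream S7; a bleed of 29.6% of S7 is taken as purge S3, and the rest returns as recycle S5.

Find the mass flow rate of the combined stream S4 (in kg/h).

2122 kg/h

nitrogen enters only via S11 and leaves only via the purge: 1490×0.133 = 0.296×(nitrogen in S7), and the recovery unit passes all nitrogen, so nitrogen in S4 = nitrogen in S7 = 669.49 kg/h.
methanol in S4: m_A = 1490×0.867 + (1−0.296)·(1−0.843)·m_A, so m_A = 1291.8/0.8895 = 1452.4 kg/h.
S4 = 1452.4 + 669.49 = 2121.8 kg/h.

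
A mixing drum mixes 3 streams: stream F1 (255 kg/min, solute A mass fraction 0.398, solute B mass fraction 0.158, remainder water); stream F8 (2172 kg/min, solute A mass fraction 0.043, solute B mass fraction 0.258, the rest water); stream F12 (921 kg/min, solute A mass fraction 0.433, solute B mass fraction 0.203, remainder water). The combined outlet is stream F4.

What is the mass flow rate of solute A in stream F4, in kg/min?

solute A out = solute A in = 255×0.398 + 2172×0.043 + 921×0.433 = 593.68 kg/min.

593.7 kg/min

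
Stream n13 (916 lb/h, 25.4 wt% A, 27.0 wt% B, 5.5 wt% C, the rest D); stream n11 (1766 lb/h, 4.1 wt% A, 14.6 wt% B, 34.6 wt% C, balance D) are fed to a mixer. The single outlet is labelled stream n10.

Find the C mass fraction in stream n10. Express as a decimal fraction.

Total flow out = 916 + 1766 = 2682 lb/h.
C in = 916×0.055 + 1766×0.346 = 661.42 lb/h.
C mass fraction in n10 = 661.42/2682 = 0.247.

0.247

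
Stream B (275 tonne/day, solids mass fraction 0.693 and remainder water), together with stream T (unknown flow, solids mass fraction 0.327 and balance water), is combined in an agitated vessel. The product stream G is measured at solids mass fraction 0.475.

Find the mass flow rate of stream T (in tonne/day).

405.1 tonne/day

Let T be the unknown flow. Total out = 275 + T.
solids balance: 190.57 + 0.327·T = 0.475·(275 + T)
(0.327 − 0.475)·T = 0.475×275 − 190.57 = -59.95
T = -59.95 / -0.148 = 405.07 tonne/day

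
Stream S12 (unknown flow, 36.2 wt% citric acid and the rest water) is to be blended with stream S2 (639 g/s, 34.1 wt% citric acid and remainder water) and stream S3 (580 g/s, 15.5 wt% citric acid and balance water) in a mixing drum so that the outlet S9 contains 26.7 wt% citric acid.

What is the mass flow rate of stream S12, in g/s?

Let S12 be the unknown flow. Total out = 1219 + S12.
citric acid balance: 307.8 + 0.362·S12 = 0.267·(1219 + S12)
(0.362 − 0.267)·S12 = 0.267×1219 − 307.8 = 17.674
S12 = 17.674 / 0.095 = 186.04 g/s

186 g/s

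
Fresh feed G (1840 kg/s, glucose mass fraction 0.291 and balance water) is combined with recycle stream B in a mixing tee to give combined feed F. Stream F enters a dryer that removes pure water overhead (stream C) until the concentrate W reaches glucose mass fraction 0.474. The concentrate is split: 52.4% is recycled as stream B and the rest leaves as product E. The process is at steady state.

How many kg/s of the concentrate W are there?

2373 kg/s

Overall glucose balance (none leaves overhead): glucose in fresh feed = glucose in product, i.e. 1840×0.291 = (1−0.524)·W·0.474.
W = 535.44/(0.474×0.476) = 2373.2 kg/s.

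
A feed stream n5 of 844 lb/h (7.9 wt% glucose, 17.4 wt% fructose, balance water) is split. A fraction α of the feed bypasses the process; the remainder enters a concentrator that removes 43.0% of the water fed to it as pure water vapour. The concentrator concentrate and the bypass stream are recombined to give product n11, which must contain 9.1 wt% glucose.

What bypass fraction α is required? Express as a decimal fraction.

All 844×0.079 = 66.676 lb/h of glucose reaches n11, so n11 = 66.676/0.091 = 732.7 lb/h and vapour = 111.3 lb/h.
The evaporator receives (1−α)·844 of feed at 0.747 water and removes 0.430 of that water:
0.430×0.747×(1−α)×844 = 111.3
(1−α) = 111.3/271.1 = 0.4105;  α = 0.5895.

0.589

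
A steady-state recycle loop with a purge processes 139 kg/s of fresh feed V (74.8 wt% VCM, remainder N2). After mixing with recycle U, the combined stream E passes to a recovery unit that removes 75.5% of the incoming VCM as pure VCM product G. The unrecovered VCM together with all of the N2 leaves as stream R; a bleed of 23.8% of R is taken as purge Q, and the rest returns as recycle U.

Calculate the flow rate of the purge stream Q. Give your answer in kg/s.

42.48 kg/s

N2 enters only via V and leaves only via the purge: 139×0.252 = 0.238×(N2 in R), and the recovery unit passes all N2, so N2 in E = N2 in R = 147.18 kg/s.
VCM in E: m_A = 139×0.748 + (1−0.238)·(1−0.755)·m_A, so m_A = 103.97/0.8133 = 127.84 kg/s.
R = (1−0.755)×127.84 + 147.18 = 178.5 kg/s.
Purge Q = 0.238×178.5 = 42.482 kg/s.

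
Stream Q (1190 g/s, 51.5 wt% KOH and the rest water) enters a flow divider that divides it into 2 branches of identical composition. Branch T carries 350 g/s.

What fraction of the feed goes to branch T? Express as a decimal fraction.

Fraction to T = 350/1190 = 0.2941.

0.294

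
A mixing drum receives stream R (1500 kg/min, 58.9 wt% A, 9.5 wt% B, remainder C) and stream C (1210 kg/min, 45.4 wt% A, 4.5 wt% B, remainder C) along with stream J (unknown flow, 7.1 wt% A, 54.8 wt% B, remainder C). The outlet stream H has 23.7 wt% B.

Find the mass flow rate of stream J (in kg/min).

Let J be the unknown flow. Total out = 2710 + J.
B balance: 196.95 + 0.548·J = 0.237·(2710 + J)
(0.548 − 0.237)·J = 0.237×2710 − 196.95 = 445.32
J = 445.32 / 0.311 = 1431.9 kg/min

1432 kg/min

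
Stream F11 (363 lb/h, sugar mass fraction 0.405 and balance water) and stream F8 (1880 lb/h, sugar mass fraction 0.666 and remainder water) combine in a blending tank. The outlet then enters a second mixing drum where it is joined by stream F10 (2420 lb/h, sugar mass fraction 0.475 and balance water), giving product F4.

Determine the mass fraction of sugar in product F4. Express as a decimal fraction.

0.547

Overall, product flow = 4663 lb/h.
sugar in = 363×0.405 + 1880×0.666 + 2420×0.475 = 2548.6 lb/h.
sugar fraction in F4 = 0.547.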